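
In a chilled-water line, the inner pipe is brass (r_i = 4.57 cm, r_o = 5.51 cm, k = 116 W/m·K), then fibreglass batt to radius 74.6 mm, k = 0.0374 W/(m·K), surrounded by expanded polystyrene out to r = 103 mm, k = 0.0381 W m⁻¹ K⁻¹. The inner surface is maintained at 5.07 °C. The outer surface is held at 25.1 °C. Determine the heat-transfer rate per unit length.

Q' = 7.60 W/m

Treat each layer as a resistance in series:
  R'_brass = ln(0.0551/0.0457)/(2πk) = 0.1871/(2π·116) = 2.566×10^-4 m·K/W
  R'_fibreglass batt = ln(0.0746/0.0551)/(2πk) = 0.3030/(2π·0.0374) = 1.289 m·K/W
  R'_expanded polystyrene = ln(0.103/0.0746)/(2πk) = 0.3226/(2π·0.0381) = 1.348 m·K/W
ΣR = 2.566×10^-4 + 1.289 + 1.348 = 2.637 m·K/W
Q' = ΔT/ΣR = (5.07 °C − 25.1 °C)/2.637 = -7.60 W/m
(Negative Q' ⇒ heat flows inward; heat gain = 7.60 W/m.)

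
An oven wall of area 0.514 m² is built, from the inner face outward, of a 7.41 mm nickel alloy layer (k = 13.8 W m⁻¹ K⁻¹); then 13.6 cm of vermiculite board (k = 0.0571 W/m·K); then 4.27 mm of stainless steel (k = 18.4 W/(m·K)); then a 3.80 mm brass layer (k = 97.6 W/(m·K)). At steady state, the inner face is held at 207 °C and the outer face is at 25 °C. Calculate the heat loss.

Q = 39.3 W

Treat each layer as a resistance in series:
  R_nickel alloy = L/(kA) = 0.00741/(13.8·0.514) = 0.001045 K/W
  R_vermiculite board = L/(kA) = 0.136/(0.0571·0.514) = 4.634 K/W
  R_stainless steel = L/(kA) = 0.00427/(18.4·0.514) = 4.515×10^-4 K/W
  R_brass = L/(kA) = 0.00380/(97.6·0.514) = 7.575×10^-5 K/W
ΣR = 0.001045 + 4.634 + 4.515×10^-4 + 7.575×10^-5 = 4.636 K/W
Q = ΔT/ΣR = (207 °C − 25 °C)/4.636 = 39.3 W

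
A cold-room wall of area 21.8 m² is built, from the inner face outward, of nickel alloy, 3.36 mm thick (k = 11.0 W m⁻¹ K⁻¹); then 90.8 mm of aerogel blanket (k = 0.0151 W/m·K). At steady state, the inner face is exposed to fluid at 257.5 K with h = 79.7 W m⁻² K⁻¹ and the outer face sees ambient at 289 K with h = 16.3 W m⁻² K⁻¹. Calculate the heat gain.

Series thermal resistances, inner to outer:
  R_conv,in = 1/(hA) = 1/(79.7·21.8) = 5.756×10^-4 K/W
  R_nickel alloy = L/(kA) = 0.00336/(11.0·21.8) = 1.401×10^-5 K/W
  R_aerogel blanket = L/(kA) = 0.0908/(0.0151·21.8) = 0.2758 K/W
  R_conv,out = 1/(hA) = 1/(16.3·21.8) = 0.002814 K/W
ΣR = 5.756×10^-4 + 1.401×10^-5 + 0.2758 + 0.002814 = 0.2792 K/W
Q = ΔT/ΣR = (257.5 K − 289 K)/0.2792 = -113 W
(Negative Q ⇒ heat flows inward; heat gain = 113 W.)

Q = 113 W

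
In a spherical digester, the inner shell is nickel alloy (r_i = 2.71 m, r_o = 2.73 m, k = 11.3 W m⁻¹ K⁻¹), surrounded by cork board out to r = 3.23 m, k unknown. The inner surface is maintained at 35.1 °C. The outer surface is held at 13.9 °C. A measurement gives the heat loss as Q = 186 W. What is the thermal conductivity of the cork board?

k = 0.0396 W/m·K

ΣR = ΔT/Q = |35.1 − 13.9|/186 = 0.1140 K/W
Known resistances:
  R_nickel alloy = (1/2.71 − 1/2.73)/(4πk) = 0.002703/(4π·11.3) = 1.904×10^-5 K/W
R_cork board = ΣR − ΣR_known = 0.1140 − 1.904×10^-5 = 0.1140 K/W
(1/r₁−1/r₂)/(4πk) = 0.1140 ⇒ k = 0.05670/(4π·0.1140) = 0.0396 W/m·K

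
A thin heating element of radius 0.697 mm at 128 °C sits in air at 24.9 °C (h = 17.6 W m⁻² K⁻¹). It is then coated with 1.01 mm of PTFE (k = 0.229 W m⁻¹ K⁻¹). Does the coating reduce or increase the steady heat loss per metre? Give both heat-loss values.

increases: 7.95 → 17.4 W/m

Critical radius for a cylinder: r_cr = k/h = 0.0130 m = 1.30 cm.
Outer radius after coating: r₂ = 6.97×10^-4 + 0.00101 = 0.001707 m.
Since r₁ < r_cr and r₂ ≤ r_cr, the coating moves toward the maximum at r_cr — heat loss rises.
Bare: R = 1/(2πr₁h) = 12.97 m·K/W; Q = 103.1/12.97 = 7.95 W/m.
Coated: R = R_cond + R_conv = 5.920 m·K/W; Q = 103.1/5.920 = 17.4 W/m.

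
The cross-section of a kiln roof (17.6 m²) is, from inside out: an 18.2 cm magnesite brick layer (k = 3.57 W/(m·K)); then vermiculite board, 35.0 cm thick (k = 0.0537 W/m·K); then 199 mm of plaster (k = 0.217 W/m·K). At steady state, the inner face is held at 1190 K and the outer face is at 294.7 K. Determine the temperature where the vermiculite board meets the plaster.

Series thermal resistances, inner to outer:
  R_magnesite brick = L/(kA) = 0.182/(3.57·17.6) = 0.002897 K/W
  R_vermiculite board = L/(kA) = 0.350/(0.0537·17.6) = 0.3703 K/W
  R_plaster = L/(kA) = 0.199/(0.217·17.6) = 0.05211 K/W
ΣR = 0.002897 + 0.3703 + 0.05211 = 0.4253 K/W
Q = ΔT/ΣR = (1190 K − 294.7 K)/0.4253 = 2105 W
From the inner boundary to the vermiculite board/plaster interface, ΣR_partial = 0.3732 K/W.
T_interface = T_in − Q·ΣR_partial = 1190 K − (2105)(0.3732) = 404 K

T = 404 K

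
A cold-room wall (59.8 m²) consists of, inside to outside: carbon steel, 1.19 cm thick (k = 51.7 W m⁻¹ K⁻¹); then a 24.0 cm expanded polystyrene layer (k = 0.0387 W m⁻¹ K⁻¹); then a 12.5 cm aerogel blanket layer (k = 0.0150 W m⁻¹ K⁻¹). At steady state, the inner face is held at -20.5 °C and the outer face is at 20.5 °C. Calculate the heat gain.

Resistance network (inner→outer):
  R_carbon steel = L/(kA) = 0.0119/(51.7·59.8) = 3.849×10^-6 K/W
  R_expanded polystyrene = L/(kA) = 0.240/(0.0387·59.8) = 0.1037 K/W
  R_aerogel blanket = L/(kA) = 0.125/(0.0150·59.8) = 0.1394 K/W
ΣR = 3.849×10^-6 + 0.1037 + 0.1394 = 0.2431 K/W
Q = ΔT/ΣR = (-20.5 °C − 20.5 °C)/0.2431 = -169 W
(Negative Q ⇒ heat flows inward; heat gain = 169 W.)

Q = 169 W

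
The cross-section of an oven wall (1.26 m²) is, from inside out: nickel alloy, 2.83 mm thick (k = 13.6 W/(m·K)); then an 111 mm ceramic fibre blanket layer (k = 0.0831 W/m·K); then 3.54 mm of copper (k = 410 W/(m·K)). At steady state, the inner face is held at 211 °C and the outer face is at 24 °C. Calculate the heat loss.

Q = 176 W

Treat each layer as a resistance in series:
  R_nickel alloy = L/(kA) = 0.00283/(13.6·1.26) = 1.651×10^-4 K/W
  R_ceramic fibre blanket = L/(kA) = 0.111/(0.0831·1.26) = 1.060 K/W
  R_copper = L/(kA) = 0.00354/(410·1.26) = 6.852×10^-6 K/W
ΣR = 1.651×10^-4 + 1.060 + 6.852×10^-6 = 1.060 K/W
Q = ΔT/ΣR = (211 °C − 24 °C)/1.060 = 176 W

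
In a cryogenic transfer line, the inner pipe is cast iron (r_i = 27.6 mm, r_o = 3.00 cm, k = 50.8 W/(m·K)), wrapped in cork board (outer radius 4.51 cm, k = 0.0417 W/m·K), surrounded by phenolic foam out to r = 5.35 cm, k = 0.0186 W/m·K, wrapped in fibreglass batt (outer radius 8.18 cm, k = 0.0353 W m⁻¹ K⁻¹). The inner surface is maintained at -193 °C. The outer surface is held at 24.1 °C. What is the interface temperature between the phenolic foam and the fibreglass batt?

T = -60.2 °C

Series thermal resistances, inner to outer:
  R'_cast iron = ln(0.0300/0.0276)/(2πk) = 0.08338/(2π·50.8) = 2.612×10^-4 m·K/W
  R'_cork board = ln(0.0451/0.0300)/(2πk) = 0.4077/(2π·0.0417) = 1.556 m·K/W
  R'_phenolic foam = ln(0.0535/0.0451)/(2πk) = 0.1708/(2π·0.0186) = 1.461 m·K/W
  R'_fibreglass batt = ln(0.0818/0.0535)/(2πk) = 0.4246/(2π·0.0353) = 1.914 m·K/W
ΣR = 2.612×10^-4 + 1.556 + 1.461 + 1.914 = 4.931 m·K/W
Q' = ΔT/ΣR = (-193 °C − 24.1 °C)/4.931 = -44.03 W/m
From the inner boundary to the phenolic foam/fibreglass batt interface, ΣR_partial = 3.017 m·K/W.
T_interface = T_in − Q'·ΣR_partial = -193 °C − (-44.03)(3.017) = -60.2 °C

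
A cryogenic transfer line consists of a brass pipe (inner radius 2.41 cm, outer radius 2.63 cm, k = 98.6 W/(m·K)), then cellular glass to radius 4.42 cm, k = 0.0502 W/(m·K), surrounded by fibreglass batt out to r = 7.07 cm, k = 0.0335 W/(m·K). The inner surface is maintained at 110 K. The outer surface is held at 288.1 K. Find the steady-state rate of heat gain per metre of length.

Treat each layer as a resistance in series:
  R'_brass = ln(0.0263/0.0241)/(2πk) = 0.08736/(2π·98.6) = 1.410×10^-4 m·K/W
  R'_cellular glass = ln(0.0442/0.0263)/(2πk) = 0.5192/(2π·0.0502) = 1.646 m·K/W
  R'_fibreglass batt = ln(0.0707/0.0442)/(2πk) = 0.4697/(2π·0.0335) = 2.232 m·K/W
ΣR = 1.410×10^-4 + 1.646 + 2.232 = 3.878 m·K/W
Q' = ΔT/ΣR = (110 K − 288.1 K)/3.878 = -45.9 W/m
(Negative Q' ⇒ heat flows inward; heat gain = 45.9 W/m.)

Q' = 45.9 W/m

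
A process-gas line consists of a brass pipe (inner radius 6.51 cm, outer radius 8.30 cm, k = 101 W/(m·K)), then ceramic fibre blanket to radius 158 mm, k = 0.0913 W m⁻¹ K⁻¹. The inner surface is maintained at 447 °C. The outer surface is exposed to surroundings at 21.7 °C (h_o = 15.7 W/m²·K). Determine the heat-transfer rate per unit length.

Q' = 358 W/m

Treat each layer as a resistance in series:
  R'_brass = ln(0.0830/0.0651)/(2πk) = 0.2429/(2π·101) = 3.828×10^-4 m·K/W
  R'_ceramic fibre blanket = ln(0.158/0.0830)/(2πk) = 0.6438/(2π·0.0913) = 1.122 m·K/W
  R'_conv,out = 1/(2πr h) = 1/(2π·0.158·15.7) = 0.06416 m·K/W
ΣR = 3.828×10^-4 + 1.122 + 0.06416 = 1.187 m·K/W
Q' = ΔT/ΣR = (447 °C − 21.7 °C)/1.187 = 358 W/m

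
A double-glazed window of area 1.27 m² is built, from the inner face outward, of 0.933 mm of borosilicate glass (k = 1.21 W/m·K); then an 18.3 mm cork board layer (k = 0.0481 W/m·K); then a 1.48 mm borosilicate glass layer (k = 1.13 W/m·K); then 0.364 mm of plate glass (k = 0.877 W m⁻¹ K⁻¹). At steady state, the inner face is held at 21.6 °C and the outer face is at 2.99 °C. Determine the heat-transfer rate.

Q = 61.7 W

Resistance network (inner→outer):
  R_borosilicate glass = L/(kA) = 9.33×10^-4/(1.21·1.27) = 6.071×10^-4 K/W
  R_cork board = L/(kA) = 0.0183/(0.0481·1.27) = 0.2996 K/W
  R_borosilicate glass = L/(kA) = 0.00148/(1.13·1.27) = 0.001031 K/W
  R_plate glass = L/(kA) = 3.64×10^-4/(0.877·1.27) = 3.268×10^-4 K/W
ΣR = 6.071×10^-4 + 0.2996 + 0.001031 + 3.268×10^-4 = 0.3016 K/W
Q = ΔT/ΣR = (21.6 °C − 2.99 °C)/0.3016 = 61.7 W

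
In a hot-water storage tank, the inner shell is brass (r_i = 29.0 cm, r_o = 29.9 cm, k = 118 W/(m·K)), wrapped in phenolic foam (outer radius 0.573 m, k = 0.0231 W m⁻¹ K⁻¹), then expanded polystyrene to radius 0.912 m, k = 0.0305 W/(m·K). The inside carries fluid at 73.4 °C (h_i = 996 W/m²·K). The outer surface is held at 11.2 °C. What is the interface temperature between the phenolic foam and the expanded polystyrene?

T = 25.8 °C

Series thermal resistances, inner to outer:
  R_conv,in = 1/(4πr²h) = 1/(4π·0.290²·996) = 9.500×10^-4 K/W
  R_brass = (1/0.290 − 1/0.299)/(4πk) = 0.1038/(4π·118) = 7.000×10^-5 K/W
  R_phenolic foam = (1/0.299 − 1/0.573)/(4πk) = 1.599/(4π·0.0231) = 5.509 K/W
  R_expanded polystyrene = (1/0.573 − 1/0.912)/(4πk) = 0.6487/(4π·0.0305) = 1.693 K/W
ΣR = 9.500×10^-4 + 7.000×10^-5 + 5.509 + 1.693 = 7.203 K/W
Q = ΔT/ΣR = (73.4 °C − 11.2 °C)/7.203 = 8.635 W
From the inner boundary to the phenolic foam/expanded polystyrene interface, ΣR_partial = 5.510 K/W.
T_interface = T_in − Q·ΣR_partial = 73.4 °C − (8.635)(5.510) = 25.8 °C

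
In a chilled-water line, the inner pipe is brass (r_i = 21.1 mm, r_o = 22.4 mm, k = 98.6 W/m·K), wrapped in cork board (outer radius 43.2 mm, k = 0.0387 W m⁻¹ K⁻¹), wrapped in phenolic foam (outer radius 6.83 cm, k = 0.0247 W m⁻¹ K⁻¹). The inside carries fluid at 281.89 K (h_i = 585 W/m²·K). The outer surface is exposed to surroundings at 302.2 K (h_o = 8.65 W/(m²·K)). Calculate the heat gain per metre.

Treat each layer as a resistance in series:
  R'_conv,in = 1/(2πr h) = 1/(2π·0.0211·585) = 0.01289 m·K/W
  R'_brass = ln(0.0224/0.0211)/(2πk) = 0.05979/(2π·98.6) = 9.651×10^-5 m·K/W
  R'_cork board = ln(0.0432/0.0224)/(2πk) = 0.6568/(2π·0.0387) = 2.701 m·K/W
  R'_phenolic foam = ln(0.0683/0.0432)/(2πk) = 0.4581/(2π·0.0247) = 2.952 m·K/W
  R'_conv,out = 1/(2πr h) = 1/(2π·0.0683·8.65) = 0.2694 m·K/W
ΣR = 0.01289 + 9.651×10^-5 + 2.701 + 2.952 + 0.2694 = 5.935 m·K/W
Q' = ΔT/ΣR = (281.89 K − 302.2 K)/5.935 = -3.42 W/m
(Negative Q' ⇒ heat flows inward; heat gain = 3.42 W/m.)

Q' = 3.42 W/m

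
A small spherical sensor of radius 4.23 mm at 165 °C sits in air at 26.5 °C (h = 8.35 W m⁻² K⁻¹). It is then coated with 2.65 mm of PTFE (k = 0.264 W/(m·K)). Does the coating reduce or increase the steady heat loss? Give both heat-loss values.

Critical radius for a sphere: r_cr = 2k/h = 0.0632 m = 6.32 cm.
Outer radius after coating: r₂ = 0.00423 + 0.00265 = 0.00688 m.
Since r₁ < r_cr and r₂ ≤ r_cr, the coating moves toward the maximum at r_cr — heat loss rises.
Bare: R = 1/(4πr₁²h) = 532.6 K/W; Q = 138.5/532.6 = 0.260 W.
Coated: R = R_cond + R_conv = 228.8 K/W; Q = 138.5/228.8 = 0.605 W.

increases: 0.260 → 0.605 W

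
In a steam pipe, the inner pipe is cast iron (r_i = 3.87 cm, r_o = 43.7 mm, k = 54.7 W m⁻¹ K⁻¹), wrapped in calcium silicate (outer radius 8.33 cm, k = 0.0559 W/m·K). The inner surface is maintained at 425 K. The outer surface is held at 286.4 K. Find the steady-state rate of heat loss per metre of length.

Treat each layer as a resistance in series:
  R'_cast iron = ln(0.0437/0.0387)/(2πk) = 0.1215/(2π·54.7) = 3.535×10^-4 m·K/W
  R'_calcium silicate = ln(0.0833/0.0437)/(2πk) = 0.6451/(2π·0.0559) = 1.837 m·K/W
ΣR = 3.535×10^-4 + 1.837 = 1.837 m·K/W
Q' = ΔT/ΣR = (425 K − 286.4 K)/1.837 = 75.4 W/m

Q' = 75.4 W/m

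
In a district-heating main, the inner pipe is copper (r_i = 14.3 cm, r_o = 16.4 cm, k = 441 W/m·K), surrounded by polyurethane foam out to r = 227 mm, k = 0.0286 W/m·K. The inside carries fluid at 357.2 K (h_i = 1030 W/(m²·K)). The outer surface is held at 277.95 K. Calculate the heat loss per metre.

Series thermal resistances, inner to outer:
  R'_conv,in = 1/(2πr h) = 1/(2π·0.143·1030) = 0.001081 m·K/W
  R'_copper = ln(0.164/0.143)/(2πk) = 0.1370/(2π·441) = 4.945×10^-5 m·K/W
  R'_polyurethane foam = ln(0.227/0.164)/(2πk) = 0.3251/(2π·0.0286) = 1.809 m·K/W
ΣR = 0.001081 + 4.945×10^-5 + 1.809 = 1.810 m·K/W
Q' = ΔT/ΣR = (357.2 K − 277.95 K)/1.810 = 43.8 W/m

Q' = 43.8 W/m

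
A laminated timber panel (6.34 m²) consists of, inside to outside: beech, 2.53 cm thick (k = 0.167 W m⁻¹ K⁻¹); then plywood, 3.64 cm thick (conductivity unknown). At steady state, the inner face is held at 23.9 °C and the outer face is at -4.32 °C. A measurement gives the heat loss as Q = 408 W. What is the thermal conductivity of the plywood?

ΣR = ΔT/Q = |23.9 − -4.32|/408 = 0.06917 K/W
Known resistances:
  R_beech = L/(kA) = 0.0253/(0.167·6.34) = 0.02390 K/W
R_plywood = ΣR − ΣR_known = 0.06917 − 0.02390 = 0.04527 K/W
L/(kA) = 0.04527 ⇒ k = 0.0364/(0.04527·6.34) = 0.127 W/m·K

k = 0.127 W/m·K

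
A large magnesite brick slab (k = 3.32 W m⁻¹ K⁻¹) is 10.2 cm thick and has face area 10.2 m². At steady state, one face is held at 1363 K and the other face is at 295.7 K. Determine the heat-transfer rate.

Q = 354 kW

Q = kA·ΔT/L = 3.32 × 10.2 × |1363 K − 295.7 K| / 0.102 = 3.54×10^5 W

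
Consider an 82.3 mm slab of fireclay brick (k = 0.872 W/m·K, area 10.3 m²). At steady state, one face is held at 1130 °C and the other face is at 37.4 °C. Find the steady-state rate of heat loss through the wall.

Q = 1.19×10^5 W

Q = kA·ΔT/L = 0.872 × 10.3 × |1130 °C − 37.4 °C| / 0.0823 = 1.19×10^5 W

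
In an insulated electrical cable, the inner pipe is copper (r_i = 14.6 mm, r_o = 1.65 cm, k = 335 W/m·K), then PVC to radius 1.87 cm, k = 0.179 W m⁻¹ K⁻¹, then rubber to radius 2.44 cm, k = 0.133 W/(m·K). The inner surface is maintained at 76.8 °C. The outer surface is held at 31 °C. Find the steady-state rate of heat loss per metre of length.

Q' = 107 W/m

Series thermal resistances, inner to outer:
  R'_copper = ln(0.0165/0.0146)/(2πk) = 0.1223/(2π·335) = 5.812×10^-5 m·K/W
  R'_PVC = ln(0.0187/0.0165)/(2πk) = 0.1252/(2π·0.179) = 0.1113 m·K/W
  R'_rubber = ln(0.0244/0.0187)/(2πk) = 0.2661/(2π·0.133) = 0.3184 m·K/W
ΣR = 5.812×10^-5 + 0.1113 + 0.3184 = 0.4298 m·K/W
Q' = ΔT/ΣR = (76.8 °C − 31 °C)/0.4298 = 107 W/m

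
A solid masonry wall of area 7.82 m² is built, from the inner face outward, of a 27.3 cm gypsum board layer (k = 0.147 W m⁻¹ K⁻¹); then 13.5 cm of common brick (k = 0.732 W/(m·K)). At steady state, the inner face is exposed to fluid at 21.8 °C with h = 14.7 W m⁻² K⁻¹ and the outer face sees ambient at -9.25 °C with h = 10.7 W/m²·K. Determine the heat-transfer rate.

Q = 110 W

Treat each layer as a resistance in series:
  R_conv,in = 1/(hA) = 1/(14.7·7.82) = 0.008699 K/W
  R_gypsum board = L/(kA) = 0.273/(0.147·7.82) = 0.2375 K/W
  R_common brick = L/(kA) = 0.135/(0.732·7.82) = 0.02358 K/W
  R_conv,out = 1/(hA) = 1/(10.7·7.82) = 0.01195 K/W
ΣR = 0.008699 + 0.2375 + 0.02358 + 0.01195 = 0.2817 K/W
Q = ΔT/ΣR = (21.8 °C − -9.25 °C)/0.2817 = 110 W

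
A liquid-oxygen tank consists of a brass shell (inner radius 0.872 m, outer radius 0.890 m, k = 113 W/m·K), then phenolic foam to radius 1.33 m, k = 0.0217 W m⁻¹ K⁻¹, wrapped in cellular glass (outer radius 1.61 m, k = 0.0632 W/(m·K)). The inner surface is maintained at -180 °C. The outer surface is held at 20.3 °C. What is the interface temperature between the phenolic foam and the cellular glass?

T = -1.3 °C

Treat each layer as a resistance in series:
  R_brass = (1/0.872 − 1/0.890)/(4πk) = 0.02319/(4π·113) = 1.633×10^-5 K/W
  R_phenolic foam = (1/0.890 − 1/1.33)/(4πk) = 0.3717/(4π·0.0217) = 1.363 K/W
  R_cellular glass = (1/1.33 − 1/1.61)/(4πk) = 0.1308/(4π·0.0632) = 0.1646 K/W
ΣR = 1.633×10^-5 + 1.363 + 0.1646 = 1.528 K/W
Q = ΔT/ΣR = (-180 °C − 20.3 °C)/1.528 = -131.1 W
From the inner boundary to the phenolic foam/cellular glass interface, ΣR_partial = 1.363 K/W.
T_interface = T_in − Q·ΣR_partial = -180 °C − (-131.1)(1.363) = -1.3 °C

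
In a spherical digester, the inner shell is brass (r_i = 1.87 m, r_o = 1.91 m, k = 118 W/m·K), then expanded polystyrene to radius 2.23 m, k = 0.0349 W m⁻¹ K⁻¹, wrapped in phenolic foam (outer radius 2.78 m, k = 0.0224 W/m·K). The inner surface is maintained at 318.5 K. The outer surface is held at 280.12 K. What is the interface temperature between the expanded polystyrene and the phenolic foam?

T = 305.0 K

Resistance network (inner→outer):
  R_brass = (1/1.87 − 1/1.91)/(4πk) = 0.01120/(4π·118) = 7.553×10^-6 K/W
  R_expanded polystyrene = (1/1.91 − 1/2.23)/(4πk) = 0.07513/(4π·0.0349) = 0.1713 K/W
  R_phenolic foam = (1/2.23 − 1/2.78)/(4πk) = 0.08872/(4π·0.0224) = 0.3152 K/W
ΣR = 7.553×10^-6 + 0.1713 + 0.3152 = 0.4865 K/W
Q = ΔT/ΣR = (318.5 K − 280.12 K)/0.4865 = 78.89 W
From the inner boundary to the expanded polystyrene/phenolic foam interface, ΣR_partial = 0.1713 K/W.
T_interface = T_in − Q·ΣR_partial = 318.5 K − (78.89)(0.1713) = 305.0 K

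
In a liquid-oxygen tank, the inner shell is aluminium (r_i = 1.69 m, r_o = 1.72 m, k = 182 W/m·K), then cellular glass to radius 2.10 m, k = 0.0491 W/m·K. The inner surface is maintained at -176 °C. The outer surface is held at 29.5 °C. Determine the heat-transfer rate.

Q = 1210 W

Series thermal resistances, inner to outer:
  R_aluminium = (1/1.69 − 1/1.72)/(4πk) = 0.01032/(4π·182) = 4.513×10^-6 K/W
  R_cellular glass = (1/1.72 − 1/2.10)/(4πk) = 0.1052/(4π·0.0491) = 0.1705 K/W
ΣR = 4.513×10^-6 + 0.1705 = 0.1705 K/W
Q = ΔT/ΣR = (-176 °C − 29.5 °C)/0.1705 = -1210 W
(Negative Q ⇒ heat flows inward; heat gain = 1210 W.)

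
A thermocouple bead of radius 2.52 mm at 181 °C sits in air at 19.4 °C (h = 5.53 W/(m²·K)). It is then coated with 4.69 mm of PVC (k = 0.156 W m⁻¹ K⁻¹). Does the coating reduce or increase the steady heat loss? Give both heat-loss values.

increases: 0.0713 → 0.396 W

Critical radius for a sphere: r_cr = 2k/h = 0.0564 m = 5.64 cm.
Outer radius after coating: r₂ = 0.00252 + 0.00469 = 0.00721 m.
Since r₁ < r_cr and r₂ ≤ r_cr, the coating moves toward the maximum at r_cr — heat loss rises.
Bare: R = 1/(4πr₁²h) = 2266 K/W; Q = 161.6/2266 = 0.0713 W.
Coated: R = R_cond + R_conv = 408.5 K/W; Q = 161.6/408.5 = 0.396 W.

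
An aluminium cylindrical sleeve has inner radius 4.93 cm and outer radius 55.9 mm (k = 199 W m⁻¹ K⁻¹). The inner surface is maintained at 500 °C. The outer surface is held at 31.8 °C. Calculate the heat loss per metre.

Q' = 2πk·ΔT/ln(r₂/r₁) = 2π × 199 × 468.2 / ln(0.0559/0.0493) = 4.66×10^6 W/m

Q' = 4660 kW/m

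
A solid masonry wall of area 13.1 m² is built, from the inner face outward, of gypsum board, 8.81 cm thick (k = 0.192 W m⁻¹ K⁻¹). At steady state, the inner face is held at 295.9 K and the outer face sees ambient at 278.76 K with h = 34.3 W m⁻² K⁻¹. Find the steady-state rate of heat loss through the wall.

Q = 460 W

Resistance network (inner→outer):
  R_gypsum board = L/(kA) = 0.0881/(0.192·13.1) = 0.03503 K/W
  R_conv,out = 1/(hA) = 1/(34.3·13.1) = 0.002226 K/W
ΣR = 0.03503 + 0.002226 = 0.03726 K/W
Q = ΔT/ΣR = (295.9 K − 278.76 K)/0.03726 = 460 W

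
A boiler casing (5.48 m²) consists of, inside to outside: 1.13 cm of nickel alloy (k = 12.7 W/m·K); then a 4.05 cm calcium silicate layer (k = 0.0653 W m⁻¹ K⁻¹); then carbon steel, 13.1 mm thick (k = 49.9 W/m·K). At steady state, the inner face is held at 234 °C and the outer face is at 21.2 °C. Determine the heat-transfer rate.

Treat each layer as a resistance in series:
  R_nickel alloy = L/(kA) = 0.0113/(12.7·5.48) = 1.624×10^-4 K/W
  R_calcium silicate = L/(kA) = 0.0405/(0.0653·5.48) = 0.1132 K/W
  R_carbon steel = L/(kA) = 0.0131/(49.9·5.48) = 4.791×10^-5 K/W
ΣR = 1.624×10^-4 + 0.1132 + 4.791×10^-5 = 0.1134 K/W
Q = ΔT/ΣR = (234 °C − 21.2 °C)/0.1134 = 1880 W

Q = 1880 W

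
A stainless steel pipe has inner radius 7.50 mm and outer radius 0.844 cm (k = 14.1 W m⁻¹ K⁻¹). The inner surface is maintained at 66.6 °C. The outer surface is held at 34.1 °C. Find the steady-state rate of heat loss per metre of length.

Q' = 2πk·ΔT/ln(r₂/r₁) = 2π × 14.1 × 32.5 / ln(0.00844/0.00750) = 24400 W/m

Q' = 24.4 kW/m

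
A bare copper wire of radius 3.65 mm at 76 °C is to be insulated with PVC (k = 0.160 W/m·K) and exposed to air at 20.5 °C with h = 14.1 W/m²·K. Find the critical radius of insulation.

r_cr = 1.13 cm

For a cylinder, r_cr = k_ins/h = 0.160/14.1 = 0.0113 m = 1.13 cm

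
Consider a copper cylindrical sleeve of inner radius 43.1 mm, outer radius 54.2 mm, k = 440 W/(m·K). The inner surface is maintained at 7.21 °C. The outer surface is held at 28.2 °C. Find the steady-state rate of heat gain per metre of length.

Q' = 253 kW/m

Q' = 2πk·ΔT/ln(r₂/r₁) = 2π × 440 × 20.99 / ln(0.0542/0.0431) = 2.53×10^5 W/m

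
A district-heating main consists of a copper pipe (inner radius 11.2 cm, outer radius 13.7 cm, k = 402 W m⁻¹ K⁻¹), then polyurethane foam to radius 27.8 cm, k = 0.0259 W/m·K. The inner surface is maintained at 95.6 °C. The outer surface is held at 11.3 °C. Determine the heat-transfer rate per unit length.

Treat each layer as a resistance in series:
  R'_copper = ln(0.137/0.112)/(2πk) = 0.2015/(2π·402) = 7.977×10^-5 m·K/W
  R'_polyurethane foam = ln(0.278/0.137)/(2πk) = 0.7076/(2π·0.0259) = 4.348 m·K/W
ΣR = 7.977×10^-5 + 4.348 = 4.348 m·K/W
Q' = ΔT/ΣR = (95.6 °C − 11.3 °C)/4.348 = 19.4 W/m

Q' = 19.4 W/m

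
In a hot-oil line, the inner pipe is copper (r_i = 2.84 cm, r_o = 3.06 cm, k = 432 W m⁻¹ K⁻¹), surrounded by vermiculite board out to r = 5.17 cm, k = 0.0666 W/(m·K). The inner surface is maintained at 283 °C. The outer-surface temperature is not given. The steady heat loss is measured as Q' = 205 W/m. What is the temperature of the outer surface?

T_out = 26.1 °C

Series resistances:
  R'_copper = ln(0.0306/0.0284)/(2πk) = 0.07461/(2π·432) = 2.749×10^-5 m·K/W
  R'_vermiculite board = ln(0.0517/0.0306)/(2πk) = 0.5245/(2π·0.0666) = 1.253 m·K/W
ΣR = 1.253 m·K/W
ΔT = Q'·ΣR = 205 × 1.253 = 256.9 K
Heat flows outward, so T_out = T_in − ΔT = 283 − 256.9 = 26.1 °C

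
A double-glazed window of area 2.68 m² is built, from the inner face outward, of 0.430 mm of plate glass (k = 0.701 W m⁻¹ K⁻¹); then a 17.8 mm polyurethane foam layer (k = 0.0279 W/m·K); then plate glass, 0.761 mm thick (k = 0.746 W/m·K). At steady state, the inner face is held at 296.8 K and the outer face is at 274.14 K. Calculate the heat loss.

Series thermal resistances, inner to outer:
  R_plate glass = L/(kA) = 4.30×10^-4/(0.701·2.68) = 2.289×10^-4 K/W
  R_polyurethane foam = L/(kA) = 0.0178/(0.0279·2.68) = 0.2381 K/W
  R_plate glass = L/(kA) = 7.61×10^-4/(0.746·2.68) = 3.806×10^-4 K/W
ΣR = 2.289×10^-4 + 0.2381 + 3.806×10^-4 = 0.2387 K/W
Q = ΔT/ΣR = (296.8 K − 274.14 K)/0.2387 = 94.9 W

Q = 94.9 W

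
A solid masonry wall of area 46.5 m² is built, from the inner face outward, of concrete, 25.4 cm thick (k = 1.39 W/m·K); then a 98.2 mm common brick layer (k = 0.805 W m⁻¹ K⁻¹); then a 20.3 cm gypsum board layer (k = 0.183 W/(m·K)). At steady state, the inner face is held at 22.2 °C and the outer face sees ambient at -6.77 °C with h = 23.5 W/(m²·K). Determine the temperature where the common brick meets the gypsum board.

Resistance network (inner→outer):
  R_concrete = L/(kA) = 0.254/(1.39·46.5) = 0.003930 K/W
  R_common brick = L/(kA) = 0.0982/(0.805·46.5) = 0.002623 K/W
  R_gypsum board = L/(kA) = 0.203/(0.183·46.5) = 0.02386 K/W
  R_conv,out = 1/(hA) = 1/(23.5·46.5) = 9.151×10^-4 K/W
ΣR = 0.003930 + 0.002623 + 0.02386 + 9.151×10^-4 = 0.03133 K/W
Q = ΔT/ΣR = (22.2 °C − -6.77 °C)/0.03133 = 924.7 W
From the inner boundary to the common brick/gypsum board interface, ΣR_partial = 0.006553 K/W.
T_interface = T_in − Q·ΣR_partial = 22.2 °C − (924.7)(0.006553) = 16.1 °C

T = 16.1 °C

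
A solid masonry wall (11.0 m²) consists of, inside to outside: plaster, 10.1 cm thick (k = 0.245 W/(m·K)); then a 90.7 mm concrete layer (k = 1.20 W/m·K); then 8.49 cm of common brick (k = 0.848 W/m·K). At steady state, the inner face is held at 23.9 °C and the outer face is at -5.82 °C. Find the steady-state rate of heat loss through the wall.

Q = 556 W

Resistance network (inner→outer):
  R_plaster = L/(kA) = 0.101/(0.245·11.0) = 0.03748 K/W
  R_concrete = L/(kA) = 0.0907/(1.20·11.0) = 0.006871 K/W
  R_common brick = L/(kA) = 0.0849/(0.848·11.0) = 0.009102 K/W
ΣR = 0.03748 + 0.006871 + 0.009102 = 0.05345 K/W
Q = ΔT/ΣR = (23.9 °C − -5.82 °C)/0.05345 = 556 W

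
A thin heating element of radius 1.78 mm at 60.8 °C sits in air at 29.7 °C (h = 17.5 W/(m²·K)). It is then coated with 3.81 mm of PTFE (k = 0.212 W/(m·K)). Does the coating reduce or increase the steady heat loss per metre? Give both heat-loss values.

Critical radius for a cylinder: r_cr = k/h = 0.0121 m = 1.21 cm.
Outer radius after coating: r₂ = 0.00178 + 0.00381 = 0.00559 m.
Since r₁ < r_cr and r₂ ≤ r_cr, the coating moves toward the maximum at r_cr — heat loss rises.
Bare: R = 1/(2πr₁h) = 5.109 m·K/W; Q = 31.1/5.109 = 6.09 W/m.
Coated: R = R_cond + R_conv = 2.486 m·K/W; Q = 31.1/2.486 = 12.5 W/m.

increases: 6.09 → 12.5 W/m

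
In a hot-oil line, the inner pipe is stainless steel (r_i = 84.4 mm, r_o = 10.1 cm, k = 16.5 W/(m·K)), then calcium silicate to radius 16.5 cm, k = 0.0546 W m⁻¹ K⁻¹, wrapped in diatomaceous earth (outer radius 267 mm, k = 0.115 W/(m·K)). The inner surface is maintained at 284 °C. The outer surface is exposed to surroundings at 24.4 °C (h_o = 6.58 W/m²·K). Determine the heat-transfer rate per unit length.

Treat each layer as a resistance in series:
  R'_stainless steel = ln(0.101/0.0844)/(2πk) = 0.1796/(2π·16.5) = 0.001732 m·K/W
  R'_calcium silicate = ln(0.165/0.101)/(2πk) = 0.4908/(2π·0.0546) = 1.431 m·K/W
  R'_diatomaceous earth = ln(0.267/0.165)/(2πk) = 0.4813/(2π·0.115) = 0.6661 m·K/W
  R'_conv,out = 1/(2πr h) = 1/(2π·0.267·6.58) = 0.09059 m·K/W
ΣR = 0.001732 + 1.431 + 0.6661 + 0.09059 = 2.189 m·K/W
Q' = ΔT/ΣR = (284 °C − 24.4 °C)/2.189 = 119 W/m

Q' = 119 W/m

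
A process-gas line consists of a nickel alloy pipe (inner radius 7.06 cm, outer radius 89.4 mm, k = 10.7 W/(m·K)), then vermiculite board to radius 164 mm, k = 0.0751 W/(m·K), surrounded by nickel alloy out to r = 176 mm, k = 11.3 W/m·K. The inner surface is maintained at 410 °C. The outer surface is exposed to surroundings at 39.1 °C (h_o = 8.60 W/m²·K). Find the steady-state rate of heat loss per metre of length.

Resistance network (inner→outer):
  R'_nickel alloy = ln(0.0894/0.0706)/(2πk) = 0.2361/(2π·10.7) = 0.003512 m·K/W
  R'_vermiculite board = ln(0.164/0.0894)/(2πk) = 0.6067/(2π·0.0751) = 1.286 m·K/W
  R'_nickel alloy = ln(0.176/0.164)/(2πk) = 0.07062/(2π·11.3) = 9.946×10^-4 m·K/W
  R'_conv,out = 1/(2πr h) = 1/(2π·0.176·8.60) = 0.1051 m·K/W
ΣR = 0.003512 + 1.286 + 9.946×10^-4 + 0.1051 = 1.396 m·K/W
Q' = ΔT/ΣR = (410 °C − 39.1 °C)/1.396 = 266 W/m

Q' = 266 W/m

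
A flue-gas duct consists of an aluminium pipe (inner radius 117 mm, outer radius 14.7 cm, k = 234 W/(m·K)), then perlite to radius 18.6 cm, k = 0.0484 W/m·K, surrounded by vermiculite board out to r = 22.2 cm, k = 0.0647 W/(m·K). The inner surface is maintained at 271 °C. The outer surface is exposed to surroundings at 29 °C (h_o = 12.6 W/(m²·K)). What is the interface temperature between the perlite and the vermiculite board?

T = 123 °C

Treat each layer as a resistance in series:
  R'_aluminium = ln(0.147/0.117)/(2πk) = 0.2283/(2π·234) = 1.552×10^-4 m·K/W
  R'_perlite = ln(0.186/0.147)/(2πk) = 0.2353/(2π·0.0484) = 0.7738 m·K/W
  R'_vermiculite board = ln(0.222/0.186)/(2πk) = 0.1769/(2π·0.0647) = 0.4352 m·K/W
  R'_conv,out = 1/(2πr h) = 1/(2π·0.222·12.6) = 0.05690 m·K/W
ΣR = 1.552×10^-4 + 0.7738 + 0.4352 + 0.05690 = 1.266 m·K/W
Q' = ΔT/ΣR = (271 °C − 29 °C)/1.266 = 191.2 W/m
From the inner boundary to the perlite/vermiculite board interface, ΣR_partial = 0.7740 m·K/W.
T_interface = T_in − Q'·ΣR_partial = 271 °C − (191.2)(0.7740) = 123 °C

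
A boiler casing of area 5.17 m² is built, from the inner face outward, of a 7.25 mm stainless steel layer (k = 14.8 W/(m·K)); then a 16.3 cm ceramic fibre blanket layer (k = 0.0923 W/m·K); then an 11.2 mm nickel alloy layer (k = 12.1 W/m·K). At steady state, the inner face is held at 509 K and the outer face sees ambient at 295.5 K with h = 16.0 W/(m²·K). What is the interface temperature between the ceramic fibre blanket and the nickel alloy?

T = 302.9 K

Treat each layer as a resistance in series:
  R_stainless steel = L/(kA) = 0.00725/(14.8·5.17) = 9.475×10^-5 K/W
  R_ceramic fibre blanket = L/(kA) = 0.163/(0.0923·5.17) = 0.3416 K/W
  R_nickel alloy = L/(kA) = 0.0112/(12.1·5.17) = 1.790×10^-4 K/W
  R_conv,out = 1/(hA) = 1/(16.0·5.17) = 0.01209 K/W
ΣR = 9.475×10^-5 + 0.3416 + 1.790×10^-4 + 0.01209 = 0.3540 K/W
Q = ΔT/ΣR = (509 K − 295.5 K)/0.3540 = 603.1 W
From the inner boundary to the ceramic fibre blanket/nickel alloy interface, ΣR_partial = 0.3417 K/W.
T_interface = T_in − Q·ΣR_partial = 509 K − (603.1)(0.3417) = 302.9 K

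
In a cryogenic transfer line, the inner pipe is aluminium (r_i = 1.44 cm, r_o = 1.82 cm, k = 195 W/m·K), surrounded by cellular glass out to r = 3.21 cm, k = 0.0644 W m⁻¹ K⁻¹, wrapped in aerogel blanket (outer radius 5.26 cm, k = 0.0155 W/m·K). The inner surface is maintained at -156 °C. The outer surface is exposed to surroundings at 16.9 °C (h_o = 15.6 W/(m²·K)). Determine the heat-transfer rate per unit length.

Q' = 25.9 W/m

Treat each layer as a resistance in series:
  R'_aluminium = ln(0.0182/0.0144)/(2πk) = 0.2342/(2π·195) = 1.911×10^-4 m·K/W
  R'_cellular glass = ln(0.0321/0.0182)/(2πk) = 0.5674/(2π·0.0644) = 1.402 m·K/W
  R'_aerogel blanket = ln(0.0526/0.0321)/(2πk) = 0.4939/(2π·0.0155) = 5.071 m·K/W
  R'_conv,out = 1/(2πr h) = 1/(2π·0.0526·15.6) = 0.1940 m·K/W
ΣR = 1.911×10^-4 + 1.402 + 5.071 + 0.1940 = 6.667 m·K/W
Q' = ΔT/ΣR = (-156 °C − 16.9 °C)/6.667 = -25.9 W/m
(Negative Q' ⇒ heat flows inward; heat gain = 25.9 W/m.)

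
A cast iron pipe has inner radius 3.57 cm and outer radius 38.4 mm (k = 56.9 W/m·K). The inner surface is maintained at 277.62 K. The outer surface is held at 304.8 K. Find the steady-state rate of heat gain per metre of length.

Q' = 2πk·ΔT/ln(r₂/r₁) = 2π × 56.9 × 27.18 / ln(0.0384/0.0357) = 1.33×10^5 W/m

Q' = 133 kW/m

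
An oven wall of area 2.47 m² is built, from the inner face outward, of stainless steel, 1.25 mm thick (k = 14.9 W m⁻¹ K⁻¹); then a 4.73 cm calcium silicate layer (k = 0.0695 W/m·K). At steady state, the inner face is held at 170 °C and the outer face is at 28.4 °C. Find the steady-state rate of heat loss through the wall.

Q = 514 W

Series thermal resistances, inner to outer:
  R_stainless steel = L/(kA) = 0.00125/(14.9·2.47) = 3.396×10^-5 K/W
  R_calcium silicate = L/(kA) = 0.0473/(0.0695·2.47) = 0.2755 K/W
ΣR = 3.396×10^-5 + 0.2755 = 0.2755 K/W
Q = ΔT/ΣR = (170 °C − 28.4 °C)/0.2755 = 514 W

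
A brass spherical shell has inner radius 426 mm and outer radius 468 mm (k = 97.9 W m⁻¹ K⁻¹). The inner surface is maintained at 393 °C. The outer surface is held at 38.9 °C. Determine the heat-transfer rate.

Q = 2070 kW

Q = 4πk·ΔT/(1/r₁ − 1/r₂) = 4π × 97.9 × 354.1 / (1/0.426 − 1/0.468) = 2.07×10^6 W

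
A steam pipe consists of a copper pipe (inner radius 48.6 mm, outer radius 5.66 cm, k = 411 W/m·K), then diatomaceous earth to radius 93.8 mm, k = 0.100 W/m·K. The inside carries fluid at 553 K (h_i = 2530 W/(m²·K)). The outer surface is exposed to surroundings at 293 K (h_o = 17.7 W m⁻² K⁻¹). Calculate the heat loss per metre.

Q' = 289 W/m

Resistance network (inner→outer):
  R'_conv,in = 1/(2πr h) = 1/(2π·0.0486·2530) = 0.001294 m·K/W
  R'_copper = ln(0.0566/0.0486)/(2πk) = 0.1524/(2π·411) = 5.901×10^-5 m·K/W
  R'_diatomaceous earth = ln(0.0938/0.0566)/(2πk) = 0.5052/(2π·0.100) = 0.8040 m·K/W
  R'_conv,out = 1/(2πr h) = 1/(2π·0.0938·17.7) = 0.09586 m·K/W
ΣR = 0.001294 + 5.901×10^-5 + 0.8040 + 0.09586 = 0.9012 m·K/W
Q' = ΔT/ΣR = (553 K − 293 K)/0.9012 = 289 W/m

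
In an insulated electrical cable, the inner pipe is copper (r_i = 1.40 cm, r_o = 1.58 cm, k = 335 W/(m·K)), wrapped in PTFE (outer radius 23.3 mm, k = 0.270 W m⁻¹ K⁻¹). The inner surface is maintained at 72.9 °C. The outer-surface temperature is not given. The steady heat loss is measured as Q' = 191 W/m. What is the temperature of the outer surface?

T_out = 29.2 °C

Sum the resistances:
  R'_copper = ln(0.0158/0.0140)/(2πk) = 0.1210/(2π·335) = 5.746×10^-5 m·K/W
  R'_PTFE = ln(0.0233/0.0158)/(2πk) = 0.3884/(2π·0.270) = 0.2290 m·K/W
ΣR = 0.2290 m·K/W
ΔT = Q'·ΣR = 191 × 0.2290 = 43.74 K
Heat flows outward, so T_out = T_in − ΔT = 72.9 − 43.74 = 29.2 °C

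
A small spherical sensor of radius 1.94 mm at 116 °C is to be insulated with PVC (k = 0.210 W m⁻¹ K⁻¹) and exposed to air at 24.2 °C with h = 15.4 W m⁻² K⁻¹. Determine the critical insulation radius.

r_cr = 2.73 cm

For a sphere, r_cr = 2k_ins/h = 2·0.210/15.4 = 0.0273 m = 2.73 cm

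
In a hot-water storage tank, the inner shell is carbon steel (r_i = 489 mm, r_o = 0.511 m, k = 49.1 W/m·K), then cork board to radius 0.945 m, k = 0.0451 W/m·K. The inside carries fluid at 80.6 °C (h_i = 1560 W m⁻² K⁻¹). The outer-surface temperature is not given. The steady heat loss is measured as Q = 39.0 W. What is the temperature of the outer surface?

T_out = 18.7 °C

Series resistances:
  R_conv,in = 1/(4πr²h) = 1/(4π·0.489²·1560) = 2.133×10^-4 K/W
  R_carbon steel = (1/0.489 − 1/0.511)/(4πk) = 0.08804/(4π·49.1) = 1.427×10^-4 K/W
  R_cork board = (1/0.511 − 1/0.945)/(4πk) = 0.8987/(4π·0.0451) = 1.586 K/W
ΣR = 1.586 K/W
ΔT = Q·ΣR = 39.0 × 1.586 = 61.85 K
Heat flows outward, so T_out = T_in − ΔT = 80.6 − 61.85 = 18.7 °C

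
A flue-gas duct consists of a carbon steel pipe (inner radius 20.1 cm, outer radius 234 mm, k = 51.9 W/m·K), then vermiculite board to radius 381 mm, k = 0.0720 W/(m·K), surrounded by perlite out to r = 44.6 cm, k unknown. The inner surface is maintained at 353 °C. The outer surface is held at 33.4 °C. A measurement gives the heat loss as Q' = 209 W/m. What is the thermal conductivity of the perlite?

k = 0.0556 W/m·K

ΣR = ΔT/Q' = |353 − 33.4|/209 = 1.529 m·K/W
Known resistances:
  R'_carbon steel = ln(0.234/0.201)/(2πk) = 0.1520/(2π·51.9) = 4.662×10^-4 m·K/W
  R'_vermiculite board = ln(0.381/0.234)/(2πk) = 0.4875/(2π·0.0720) = 1.078 m·K/W
R_perlite = ΣR − ΣR_known = 1.529 − 1.078 = 0.4510 m·K/W
ln(r₂/r₁)/(2πk) = 0.4510 ⇒ k = 0.1575/(2π·0.4510) = 0.0556 W/m·K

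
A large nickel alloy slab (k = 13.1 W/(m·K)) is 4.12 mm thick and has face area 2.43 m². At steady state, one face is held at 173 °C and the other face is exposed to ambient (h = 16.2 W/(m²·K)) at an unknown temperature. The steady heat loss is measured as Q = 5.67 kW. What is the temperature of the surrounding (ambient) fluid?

Series resistances:
  R_nickel alloy = L/(kA) = 0.00412/(13.1·2.43) = 1.294×10^-4 K/W
  R_conv,out = 1/(hA) = 1/(16.2·2.43) = 0.02540 K/W
ΣR = 0.02553 K/W
ΔT = Q·ΣR = 5670 × 0.02553 = 144.8 K
Heat flows outward, so T_out = T_in − ΔT = 173 − 144.8 = 28.2 °C

T_out = 28.2 °C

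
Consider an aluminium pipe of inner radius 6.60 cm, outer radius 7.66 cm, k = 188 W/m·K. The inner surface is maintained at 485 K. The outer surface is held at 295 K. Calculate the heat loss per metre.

Q' = 1510 kW/m

Q' = 2πk·ΔT/ln(r₂/r₁) = 2π × 188 × 190 / ln(0.0766/0.0660) = 1.51×10^6 W/m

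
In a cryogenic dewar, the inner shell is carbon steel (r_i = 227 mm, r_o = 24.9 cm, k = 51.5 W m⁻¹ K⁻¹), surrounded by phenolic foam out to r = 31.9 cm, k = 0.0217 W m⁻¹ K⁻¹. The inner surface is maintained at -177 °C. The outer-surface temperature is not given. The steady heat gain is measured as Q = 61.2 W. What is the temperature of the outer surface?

T_out = 20.8 °C

Series resistances:
  R_carbon steel = (1/0.227 − 1/0.249)/(4πk) = 0.3892/(4π·51.5) = 6.014×10^-4 K/W
  R_phenolic foam = (1/0.249 − 1/0.319)/(4πk) = 0.8813/(4π·0.0217) = 3.232 K/W
ΣR = 3.232 K/W
ΔT = Q·ΣR = 61.2 × 3.232 = 197.8 K
Heat flows inward, so T_out = T_in + ΔT = -177 + 197.8 = 20.8 °C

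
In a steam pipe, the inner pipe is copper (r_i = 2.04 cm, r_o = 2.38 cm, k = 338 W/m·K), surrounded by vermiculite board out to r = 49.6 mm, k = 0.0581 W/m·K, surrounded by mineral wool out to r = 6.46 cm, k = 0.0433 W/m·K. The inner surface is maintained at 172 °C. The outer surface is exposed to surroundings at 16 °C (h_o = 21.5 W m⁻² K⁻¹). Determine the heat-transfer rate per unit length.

Q' = 50.4 W/m

Series thermal resistances, inner to outer:
  R'_copper = ln(0.0238/0.0204)/(2πk) = 0.1542/(2π·338) = 7.259×10^-5 m·K/W
  R'_vermiculite board = ln(0.0496/0.0238)/(2πk) = 0.7343/(2π·0.0581) = 2.012 m·K/W
  R'_mineral wool = ln(0.0646/0.0496)/(2πk) = 0.2642/(2π·0.0433) = 0.9712 m·K/W
  R'_conv,out = 1/(2πr h) = 1/(2π·0.0646·21.5) = 0.1146 m·K/W
ΣR = 7.259×10^-5 + 2.012 + 0.9712 + 0.1146 = 3.098 m·K/W
Q' = ΔT/ΣR = (172 °C − 16 °C)/3.098 = 50.4 W/m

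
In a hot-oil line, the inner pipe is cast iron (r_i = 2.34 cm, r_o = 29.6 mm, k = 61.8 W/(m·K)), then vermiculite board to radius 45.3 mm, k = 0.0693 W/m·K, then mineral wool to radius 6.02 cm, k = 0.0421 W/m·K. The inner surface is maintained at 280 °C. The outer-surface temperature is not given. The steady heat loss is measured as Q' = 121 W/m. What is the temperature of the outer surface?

Series resistances:
  R'_cast iron = ln(0.0296/0.0234)/(2πk) = 0.2350/(2π·61.8) = 6.053×10^-4 m·K/W
  R'_vermiculite board = ln(0.0453/0.0296)/(2πk) = 0.4255/(2π·0.0693) = 0.9773 m·K/W
  R'_mineral wool = ln(0.0602/0.0453)/(2πk) = 0.2844/(2π·0.0421) = 1.075 m·K/W
ΣR = 2.053 m·K/W
ΔT = Q'·ΣR = 121 × 2.053 = 248.4 K
Heat flows outward, so T_out = T_in − ΔT = 280 − 248.4 = 31.6 °C

T_out = 31.6 °C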